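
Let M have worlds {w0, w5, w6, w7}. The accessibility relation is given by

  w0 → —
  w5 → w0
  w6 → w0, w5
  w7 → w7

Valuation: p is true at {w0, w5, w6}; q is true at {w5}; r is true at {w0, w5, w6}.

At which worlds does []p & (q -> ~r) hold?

w0: []p is T, q -> ~r is T. ✓
w5: []p is T, q -> ~r is F. ✗
w6: []p is T, q -> ~r is T. ✓
w7: []p is F, q -> ~r is T. ✗

{w0, w6}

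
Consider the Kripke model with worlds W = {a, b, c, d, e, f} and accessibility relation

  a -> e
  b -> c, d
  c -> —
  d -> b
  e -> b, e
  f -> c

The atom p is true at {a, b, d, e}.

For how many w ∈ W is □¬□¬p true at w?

a: successors {e}; ¬□¬p there: e:T. ✓
b: successors {c, d}; ¬□¬p there: c:F, d:T. ✗
c: no successors, so □¬□¬p holds vacuously. ✓
d: successors {b}; ¬□¬p there: b:T. ✓
e: successors {b, e}; ¬□¬p there: b:T, e:T. ✓
f: successors {c}; ¬□¬p there: c:F. ✗
Satisfying worlds: {a, c, d, e}.

4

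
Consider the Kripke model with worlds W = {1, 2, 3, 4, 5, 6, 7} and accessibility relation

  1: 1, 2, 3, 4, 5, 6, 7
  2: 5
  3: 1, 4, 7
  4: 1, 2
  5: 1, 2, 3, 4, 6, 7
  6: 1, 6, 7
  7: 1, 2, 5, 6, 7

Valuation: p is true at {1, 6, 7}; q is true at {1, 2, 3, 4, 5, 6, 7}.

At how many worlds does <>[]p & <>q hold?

1: <>[]p is T, <>q is T. ✓
2: <>[]p is F, <>q is T. ✗
3: <>[]p is F, <>q is T. ✗
4: <>[]p is F, <>q is T. ✗
5: <>[]p is T, <>q is T. ✓
6: <>[]p is T, <>q is T. ✓
7: <>[]p is T, <>q is T. ✓
Satisfying worlds: {1, 5, 6, 7}.

4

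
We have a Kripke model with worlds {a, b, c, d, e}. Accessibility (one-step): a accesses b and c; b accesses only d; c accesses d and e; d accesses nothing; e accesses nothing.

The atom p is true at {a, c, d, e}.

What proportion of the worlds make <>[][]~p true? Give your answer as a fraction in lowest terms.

a: successors {b, c}; [][]~p there: b:T, c:T. ✓
b: successors {d}; [][]~p there: d:T. ✓
c: successors {d, e}; [][]~p there: d:T, e:T. ✓
d: no successors, so <>[][]~p fails. ✗
e: no successors, so <>[][]~p fails. ✗
That's 3 of 5 worlds, so 3/5.

3/5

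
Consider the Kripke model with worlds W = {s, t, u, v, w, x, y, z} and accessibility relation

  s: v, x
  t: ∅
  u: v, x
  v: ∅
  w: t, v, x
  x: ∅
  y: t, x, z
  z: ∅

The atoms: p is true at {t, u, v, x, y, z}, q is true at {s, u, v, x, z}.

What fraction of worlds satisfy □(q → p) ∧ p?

s: □(q → p) is T, p is F. ✗
t: □(q → p) is T, p is T. ✓
u: □(q → p) is T, p is T. ✓
v: □(q → p) is T, p is T. ✓
w: □(q → p) is T, p is F. ✗
x: □(q → p) is T, p is T. ✓
y: □(q → p) is T, p is T. ✓
z: □(q → p) is T, p is T. ✓
That's 6 of 8 worlds, so 6/8 = 3/4.

3/4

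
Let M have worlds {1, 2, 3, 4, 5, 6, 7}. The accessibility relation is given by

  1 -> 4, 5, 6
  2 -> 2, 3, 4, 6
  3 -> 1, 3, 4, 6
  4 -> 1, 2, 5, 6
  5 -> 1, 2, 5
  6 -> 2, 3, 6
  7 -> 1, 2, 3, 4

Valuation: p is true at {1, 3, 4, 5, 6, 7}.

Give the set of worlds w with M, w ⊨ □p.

1: successors {4, 5, 6}; p there: 4:T, 5:T, 6:T. ✓
2: successors {2, 3, 4, 6}; p there: 2:F, 3:T, 4:T, 6:T. ✗
3: successors {1, 3, 4, 6}; p there: 1:T, 3:T, 4:T, 6:T. ✓
4: successors {1, 2, 5, 6}; p there: 1:T, 2:F, 5:T, 6:T. ✗
5: successors {1, 2, 5}; p there: 1:T, 2:F, 5:T. ✗
6: successors {2, 3, 6}; p there: 2:F, 3:T, 6:T. ✗
7: successors {1, 2, 3, 4}; p there: 1:T, 2:F, 3:T, 4:T. ✗

{1, 3}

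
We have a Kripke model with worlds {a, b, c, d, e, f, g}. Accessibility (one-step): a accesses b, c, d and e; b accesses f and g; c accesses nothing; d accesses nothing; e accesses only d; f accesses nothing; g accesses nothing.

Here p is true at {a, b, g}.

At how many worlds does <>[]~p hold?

3

a: successors {b, c, d, e}; []~p there: b:F, c:T, d:T, e:T. ✓
b: successors {f, g}; []~p there: f:T, g:T. ✓
c: no successors, so <>[]~p fails. ✗
d: no successors, so <>[]~p fails. ✗
e: successors {d}; []~p there: d:T. ✓
f: no successors, so <>[]~p fails. ✗
g: no successors, so <>[]~p fails. ✗
Satisfying worlds: {a, b, e}.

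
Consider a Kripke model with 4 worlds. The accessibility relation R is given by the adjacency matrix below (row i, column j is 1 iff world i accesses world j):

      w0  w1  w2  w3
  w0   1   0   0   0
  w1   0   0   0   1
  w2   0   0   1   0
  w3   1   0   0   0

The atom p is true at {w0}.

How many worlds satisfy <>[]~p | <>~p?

w0: <>[]~p is F, <>~p is F. ✗
w1: <>[]~p is F, <>~p is T. ✓
w2: <>[]~p is T, <>~p is T. ✓
w3: <>[]~p is F, <>~p is F. ✗
Satisfying worlds: {w1, w2}.

2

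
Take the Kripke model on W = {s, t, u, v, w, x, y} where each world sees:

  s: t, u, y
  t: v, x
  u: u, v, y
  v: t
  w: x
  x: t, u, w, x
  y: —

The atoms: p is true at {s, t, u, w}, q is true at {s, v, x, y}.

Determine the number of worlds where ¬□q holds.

s: □q is F. ✓
t: □q is T. ✗
u: □q is F. ✓
v: □q is F. ✓
w: □q is T. ✗
x: □q is F. ✓
y: □q is T. ✗
Satisfying worlds: {s, u, v, x}.

4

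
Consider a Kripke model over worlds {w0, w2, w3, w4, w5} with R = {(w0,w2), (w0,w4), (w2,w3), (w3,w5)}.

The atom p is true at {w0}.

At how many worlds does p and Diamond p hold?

0

w0: p is T, Diamond p is F. ✗
w2: p is F, Diamond p is F. ✗
w3: p is F, Diamond p is F. ✗
w4: p is F, Diamond p is F. ✗
w5: p is F, Diamond p is F. ✗
Satisfying worlds: ∅.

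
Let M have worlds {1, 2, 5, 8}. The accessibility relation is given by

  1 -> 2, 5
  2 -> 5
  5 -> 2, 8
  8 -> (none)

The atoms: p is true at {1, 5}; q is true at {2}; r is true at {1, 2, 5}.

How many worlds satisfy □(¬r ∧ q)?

1: successors {2, 5}; ¬r ∧ q there: 2:F, 5:F. ✗
2: successors {5}; ¬r ∧ q there: 5:F. ✗
5: successors {2, 8}; ¬r ∧ q there: 2:F, 8:F. ✗
8: no successors, so □(¬r ∧ q) holds vacuously. ✓
Satisfying worlds: {8}.

1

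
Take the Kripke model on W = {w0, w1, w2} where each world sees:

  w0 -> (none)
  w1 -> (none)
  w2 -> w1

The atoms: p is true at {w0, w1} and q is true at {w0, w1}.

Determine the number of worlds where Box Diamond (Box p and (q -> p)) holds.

2

w0: no successors, so Box Diamond (Box p and (q -> p)) holds vacuously. ✓
w1: no successors, so Box Diamond (Box p and (q -> p)) holds vacuously. ✓
w2: successors {w1}; Diamond (Box p and (q -> p)) there: w1:F. ✗
Satisfying worlds: {w0, w1}.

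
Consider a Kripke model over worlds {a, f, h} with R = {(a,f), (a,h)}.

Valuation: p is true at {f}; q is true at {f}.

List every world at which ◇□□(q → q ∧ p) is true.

{a}

a: successors {f, h}; □□(q → q ∧ p) there: f:T, h:T. ✓
f: no successors, so ◇□□(q → q ∧ p) fails. ✗
h: no successors, so ◇□□(q → q ∧ p) fails. ✗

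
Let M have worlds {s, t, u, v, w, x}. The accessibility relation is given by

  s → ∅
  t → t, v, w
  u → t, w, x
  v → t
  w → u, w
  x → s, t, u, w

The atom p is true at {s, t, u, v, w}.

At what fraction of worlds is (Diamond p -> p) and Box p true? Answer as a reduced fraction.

s: Diamond p -> p is T, Box p is T. ✓
t: Diamond p -> p is T, Box p is T. ✓
u: Diamond p -> p is T, Box p is F. ✗
v: Diamond p -> p is T, Box p is T. ✓
w: Diamond p -> p is T, Box p is T. ✓
x: Diamond p -> p is F, Box p is T. ✗
That's 4 of 6 worlds, so 4/6 = 2/3.

2/3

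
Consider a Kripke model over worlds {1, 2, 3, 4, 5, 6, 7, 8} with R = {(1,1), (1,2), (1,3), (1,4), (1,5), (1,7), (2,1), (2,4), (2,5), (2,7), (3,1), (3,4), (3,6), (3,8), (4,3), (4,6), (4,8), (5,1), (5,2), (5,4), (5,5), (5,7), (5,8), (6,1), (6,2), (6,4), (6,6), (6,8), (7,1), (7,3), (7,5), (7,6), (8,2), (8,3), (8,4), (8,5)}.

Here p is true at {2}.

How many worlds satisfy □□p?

0

1: successors {1, 2, 3, 4, 5, 7}; □p there: 1:F, 2:F, 3:F, 4:F, 5:F, 7:F. ✗
2: successors {1, 4, 5, 7}; □p there: 1:F, 4:F, 5:F, 7:F. ✗
3: successors {1, 4, 6, 8}; □p there: 1:F, 4:F, 6:F, 8:F. ✗
4: successors {3, 6, 8}; □p there: 3:F, 6:F, 8:F. ✗
5: successors {1, 2, 4, 5, 7, 8}; □p there: 1:F, 2:F, 4:F, 5:F, 7:F, 8:F. ✗
6: successors {1, 2, 4, 6, 8}; □p there: 1:F, 2:F, 4:F, 6:F, 8:F. ✗
7: successors {1, 3, 5, 6}; □p there: 1:F, 3:F, 5:F, 6:F. ✗
8: successors {2, 3, 4, 5}; □p there: 2:F, 3:F, 4:F, 5:F. ✗
Satisfying worlds: ∅.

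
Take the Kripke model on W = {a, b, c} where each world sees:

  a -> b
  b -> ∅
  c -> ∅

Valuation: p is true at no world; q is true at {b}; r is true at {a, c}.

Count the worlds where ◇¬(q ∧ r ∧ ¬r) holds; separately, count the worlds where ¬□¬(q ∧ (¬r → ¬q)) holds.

1 and 0

For ◇¬(q ∧ r ∧ ¬r):
a: successors {b}; ¬(q ∧ r ∧ ¬r) there: b:T. ✓
b: no successors, so ◇¬(q ∧ r ∧ ¬r) fails. ✗
c: no successors, so ◇¬(q ∧ r ∧ ¬r) fails. ✗
— 1 world.
For ¬□¬(q ∧ (¬r → ¬q)):
a: □¬(q ∧ (¬r → ¬q)) is T. ✗
b: □¬(q ∧ (¬r → ¬q)) is T. ✗
c: □¬(q ∧ (¬r → ¬q)) is T. ✗
— 0 worlds.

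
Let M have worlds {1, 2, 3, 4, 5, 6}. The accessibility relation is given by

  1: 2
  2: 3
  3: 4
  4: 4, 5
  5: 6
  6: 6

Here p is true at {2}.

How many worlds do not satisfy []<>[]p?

1: successors {2}; <>[]p there: 2:F. ✗
2: successors {3}; <>[]p there: 3:F. ✗
3: successors {4}; <>[]p there: 4:F. ✗
4: successors {4, 5}; <>[]p there: 4:F, 5:F. ✗
5: successors {6}; <>[]p there: 6:F. ✗
6: successors {6}; <>[]p there: 6:F. ✗
Satisfying worlds: ∅.
So []<>[]p fails at the other 6 worlds.

6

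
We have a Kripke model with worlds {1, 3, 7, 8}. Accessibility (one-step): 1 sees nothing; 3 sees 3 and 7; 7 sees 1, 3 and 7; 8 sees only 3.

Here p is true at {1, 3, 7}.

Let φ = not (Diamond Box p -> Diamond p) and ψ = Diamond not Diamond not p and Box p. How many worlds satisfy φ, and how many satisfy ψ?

0 and 3

For not (Diamond Box p -> Diamond p):
1: Diamond Box p -> Diamond p is T. ✗
3: Diamond Box p -> Diamond p is T. ✗
7: Diamond Box p -> Diamond p is T. ✗
8: Diamond Box p -> Diamond p is T. ✗
— 0 worlds.
For Diamond not Diamond not p and Box p:
1: Diamond not Diamond not p is F, Box p is T. ✗
3: Diamond not Diamond not p is T, Box p is T. ✓
7: Diamond not Diamond not p is T, Box p is T. ✓
8: Diamond not Diamond not p is T, Box p is T. ✓
— 3 worlds.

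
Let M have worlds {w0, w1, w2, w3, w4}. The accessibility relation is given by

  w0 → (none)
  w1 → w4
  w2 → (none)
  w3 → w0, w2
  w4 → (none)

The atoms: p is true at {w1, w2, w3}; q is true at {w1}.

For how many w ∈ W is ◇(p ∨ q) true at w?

1

w0: no successors, so ◇(p ∨ q) fails. ✗
w1: successors {w4}; p ∨ q there: w4:F. ✗
w2: no successors, so ◇(p ∨ q) fails. ✗
w3: successors {w0, w2}; p ∨ q there: w0:F, w2:T. ✓
w4: no successors, so ◇(p ∨ q) fails. ✗
Satisfying worlds: {w3}.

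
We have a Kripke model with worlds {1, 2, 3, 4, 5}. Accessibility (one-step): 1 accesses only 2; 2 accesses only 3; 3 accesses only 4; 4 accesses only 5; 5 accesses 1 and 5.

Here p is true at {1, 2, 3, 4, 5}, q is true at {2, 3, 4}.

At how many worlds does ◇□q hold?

1: successors {2}; □q there: 2:T. ✓
2: successors {3}; □q there: 3:T. ✓
3: successors {4}; □q there: 4:F. ✗
4: successors {5}; □q there: 5:F. ✗
5: successors {1, 5}; □q there: 1:T, 5:F. ✓
Satisfying worlds: {1, 2, 5}.

3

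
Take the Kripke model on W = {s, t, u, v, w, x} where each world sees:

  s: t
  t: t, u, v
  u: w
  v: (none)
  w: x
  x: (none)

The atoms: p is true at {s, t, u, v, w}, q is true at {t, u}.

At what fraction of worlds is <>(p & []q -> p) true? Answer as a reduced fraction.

2/3

s: successors {t}; p & []q -> p there: t:T. ✓
t: successors {t, u, v}; p & []q -> p there: t:T, u:T, v:T. ✓
u: successors {w}; p & []q -> p there: w:T. ✓
v: no successors, so <>(p & []q -> p) fails. ✗
w: successors {x}; p & []q -> p there: x:T. ✓
x: no successors, so <>(p & []q -> p) fails. ✗
That's 4 of 6 worlds, so 4/6 = 2/3.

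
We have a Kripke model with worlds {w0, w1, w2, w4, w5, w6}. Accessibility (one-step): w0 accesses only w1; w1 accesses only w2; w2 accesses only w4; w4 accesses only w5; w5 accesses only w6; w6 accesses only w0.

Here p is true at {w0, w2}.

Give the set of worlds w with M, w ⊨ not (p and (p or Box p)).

{w1, w4, w5, w6}

w0: p and (p or Box p) is T. ✗
w1: p and (p or Box p) is F. ✓
w2: p and (p or Box p) is T. ✗
w4: p and (p or Box p) is F. ✓
w5: p and (p or Box p) is F. ✓
w6: p and (p or Box p) is F. ✓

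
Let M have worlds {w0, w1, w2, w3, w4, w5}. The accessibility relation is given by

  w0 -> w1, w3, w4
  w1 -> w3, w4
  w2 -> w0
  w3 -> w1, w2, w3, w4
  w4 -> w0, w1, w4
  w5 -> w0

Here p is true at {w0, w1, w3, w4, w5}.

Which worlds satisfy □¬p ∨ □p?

{w0, w1, w2, w4, w5}

w0: □¬p is F, □p is T. ✓
w1: □¬p is F, □p is T. ✓
w2: □¬p is F, □p is T. ✓
w3: □¬p is F, □p is F. ✗
w4: □¬p is F, □p is T. ✓
w5: □¬p is F, □p is T. ✓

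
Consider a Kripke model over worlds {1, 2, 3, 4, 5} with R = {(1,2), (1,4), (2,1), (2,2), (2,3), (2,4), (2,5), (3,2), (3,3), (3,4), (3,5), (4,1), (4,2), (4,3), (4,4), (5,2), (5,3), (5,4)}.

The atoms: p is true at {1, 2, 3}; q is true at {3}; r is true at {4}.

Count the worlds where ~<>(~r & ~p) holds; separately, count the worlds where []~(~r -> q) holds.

For ~<>(~r & ~p):
1: <>(~r & ~p) is F. ✓
2: <>(~r & ~p) is T. ✗
3: <>(~r & ~p) is T. ✗
4: <>(~r & ~p) is F. ✓
5: <>(~r & ~p) is F. ✓
— 3 worlds.
For []~(~r -> q):
1: successors {2, 4}; ~(~r -> q) there: 2:T, 4:F. ✗
2: successors {1, 2, 3, 4, 5}; ~(~r -> q) there: 1:T, 2:T, 3:F, 4:F, 5:T. ✗
3: successors {2, 3, 4, 5}; ~(~r -> q) there: 2:T, 3:F, 4:F, 5:T. ✗
4: successors {1, 2, 3, 4}; ~(~r -> q) there: 1:T, 2:T, 3:F, 4:F. ✗
5: successors {2, 3, 4}; ~(~r -> q) there: 2:T, 3:F, 4:F. ✗
— 0 worlds.

3 and 0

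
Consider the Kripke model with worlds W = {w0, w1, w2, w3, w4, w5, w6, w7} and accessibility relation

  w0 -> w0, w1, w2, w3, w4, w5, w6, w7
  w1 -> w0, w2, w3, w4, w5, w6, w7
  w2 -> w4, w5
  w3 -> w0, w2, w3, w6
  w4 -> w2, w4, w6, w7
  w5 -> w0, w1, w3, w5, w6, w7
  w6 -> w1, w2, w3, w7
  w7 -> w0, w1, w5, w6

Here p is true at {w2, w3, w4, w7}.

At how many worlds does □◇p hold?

3

w0: successors {w0, w1, w2, w3, w4, w5, w6, w7}; ◇p there: w0:T, w1:T, w2:T, w3:T, w4:T, w5:T, w6:T, w7:F. ✗
w1: successors {w0, w2, w3, w4, w5, w6, w7}; ◇p there: w0:T, w2:T, w3:T, w4:T, w5:T, w6:T, w7:F. ✗
w2: successors {w4, w5}; ◇p there: w4:T, w5:T. ✓
w3: successors {w0, w2, w3, w6}; ◇p there: w0:T, w2:T, w3:T, w6:T. ✓
w4: successors {w2, w4, w6, w7}; ◇p there: w2:T, w4:T, w6:T, w7:F. ✗
w5: successors {w0, w1, w3, w5, w6, w7}; ◇p there: w0:T, w1:T, w3:T, w5:T, w6:T, w7:F. ✗
w6: successors {w1, w2, w3, w7}; ◇p there: w1:T, w2:T, w3:T, w7:F. ✗
w7: successors {w0, w1, w5, w6}; ◇p there: w0:T, w1:T, w5:T, w6:T. ✓
Satisfying worlds: {w2, w3, w7}.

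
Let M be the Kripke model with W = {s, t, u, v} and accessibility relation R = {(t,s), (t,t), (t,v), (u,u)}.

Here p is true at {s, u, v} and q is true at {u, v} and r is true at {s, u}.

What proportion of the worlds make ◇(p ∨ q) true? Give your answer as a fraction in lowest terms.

s: no successors, so ◇(p ∨ q) fails. ✗
t: successors {s, t, v}; p ∨ q there: s:T, t:F, v:T. ✓
u: successors {u}; p ∨ q there: u:T. ✓
v: no successors, so ◇(p ∨ q) fails. ✗
That's 2 of 4 worlds, so 2/4 = 1/2.

1/2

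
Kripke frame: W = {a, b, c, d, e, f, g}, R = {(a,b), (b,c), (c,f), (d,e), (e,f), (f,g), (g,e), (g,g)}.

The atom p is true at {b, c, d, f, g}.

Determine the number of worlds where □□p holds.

5

a: successors {b}; □p there: b:T. ✓
b: successors {c}; □p there: c:T. ✓
c: successors {f}; □p there: f:T. ✓
d: successors {e}; □p there: e:T. ✓
e: successors {f}; □p there: f:T. ✓
f: successors {g}; □p there: g:F. ✗
g: successors {e, g}; □p there: e:T, g:F. ✗
Satisfying worlds: {a, b, c, d, e}.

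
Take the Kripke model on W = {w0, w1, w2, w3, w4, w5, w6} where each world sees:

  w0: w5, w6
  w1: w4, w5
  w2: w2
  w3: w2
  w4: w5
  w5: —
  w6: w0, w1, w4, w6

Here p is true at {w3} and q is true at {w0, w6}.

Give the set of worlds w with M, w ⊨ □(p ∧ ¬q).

{w5}

w0: successors {w5, w6}; p ∧ ¬q there: w5:F, w6:F. ✗
w1: successors {w4, w5}; p ∧ ¬q there: w4:F, w5:F. ✗
w2: successors {w2}; p ∧ ¬q there: w2:F. ✗
w3: successors {w2}; p ∧ ¬q there: w2:F. ✗
w4: successors {w5}; p ∧ ¬q there: w5:F. ✗
w5: no successors, so □(p ∧ ¬q) holds vacuously. ✓
w6: successors {w0, w1, w4, w6}; p ∧ ¬q there: w0:F, w1:F, w4:F, w6:F. ✗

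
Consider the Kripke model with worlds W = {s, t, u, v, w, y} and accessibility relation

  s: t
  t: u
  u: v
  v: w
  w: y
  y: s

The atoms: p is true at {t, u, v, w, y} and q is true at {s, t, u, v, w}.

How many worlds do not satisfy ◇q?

s: successors {t}; q there: t:T. ✓
t: successors {u}; q there: u:T. ✓
u: successors {v}; q there: v:T. ✓
v: successors {w}; q there: w:T. ✓
w: successors {y}; q there: y:F. ✗
y: successors {s}; q there: s:T. ✓
Satisfying worlds: {s, t, u, v, y}.
So ◇q fails at the other 1 world.

1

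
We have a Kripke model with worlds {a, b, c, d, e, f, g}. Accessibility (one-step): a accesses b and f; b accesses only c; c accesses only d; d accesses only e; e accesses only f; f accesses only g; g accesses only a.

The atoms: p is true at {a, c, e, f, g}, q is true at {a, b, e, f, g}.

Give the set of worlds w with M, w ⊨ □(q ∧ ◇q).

a: successors {b, f}; q ∧ ◇q there: b:F, f:T. ✗
b: successors {c}; q ∧ ◇q there: c:F. ✗
c: successors {d}; q ∧ ◇q there: d:F. ✗
d: successors {e}; q ∧ ◇q there: e:T. ✓
e: successors {f}; q ∧ ◇q there: f:T. ✓
f: successors {g}; q ∧ ◇q there: g:T. ✓
g: successors {a}; q ∧ ◇q there: a:T. ✓

{d, e, f, g}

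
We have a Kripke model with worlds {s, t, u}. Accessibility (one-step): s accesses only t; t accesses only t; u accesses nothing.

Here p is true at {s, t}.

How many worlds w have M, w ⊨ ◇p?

2

s: successors {t}; p there: t:T. ✓
t: successors {t}; p there: t:T. ✓
u: no successors, so ◇p fails. ✗
Satisfying worlds: {s, t}.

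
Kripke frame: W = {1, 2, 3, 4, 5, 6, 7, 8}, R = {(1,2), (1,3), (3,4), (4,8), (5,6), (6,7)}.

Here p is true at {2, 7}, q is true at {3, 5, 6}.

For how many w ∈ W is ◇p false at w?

1: successors {2, 3}; p there: 2:T, 3:F. ✓
2: no successors, so ◇p fails. ✗
3: successors {4}; p there: 4:F. ✗
4: successors {8}; p there: 8:F. ✗
5: successors {6}; p there: 6:F. ✗
6: successors {7}; p there: 7:T. ✓
7: no successors, so ◇p fails. ✗
8: no successors, so ◇p fails. ✗
Satisfying worlds: {1, 6}.
So ◇p fails at the other 6 worlds.

6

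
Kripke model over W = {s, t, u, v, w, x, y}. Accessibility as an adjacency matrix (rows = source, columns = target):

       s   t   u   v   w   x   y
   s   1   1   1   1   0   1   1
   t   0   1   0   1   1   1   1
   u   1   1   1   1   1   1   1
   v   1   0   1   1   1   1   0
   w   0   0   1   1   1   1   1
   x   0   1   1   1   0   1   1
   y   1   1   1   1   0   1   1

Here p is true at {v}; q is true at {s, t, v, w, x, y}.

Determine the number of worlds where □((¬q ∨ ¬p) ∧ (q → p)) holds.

0

s: successors {s, t, u, v, x, y}; (¬q ∨ ¬p) ∧ (q → p) there: s:F, t:F, u:T, v:F, x:F, y:F. ✗
t: successors {t, v, w, x, y}; (¬q ∨ ¬p) ∧ (q → p) there: t:F, v:F, w:F, x:F, y:F. ✗
u: successors {s, t, u, v, w, x, y}; (¬q ∨ ¬p) ∧ (q → p) there: s:F, t:F, u:T, v:F, w:F, x:F, y:F. ✗
v: successors {s, u, v, w, x}; (¬q ∨ ¬p) ∧ (q → p) there: s:F, u:T, v:F, w:F, x:F. ✗
w: successors {u, v, w, x, y}; (¬q ∨ ¬p) ∧ (q → p) there: u:T, v:F, w:F, x:F, y:F. ✗
x: successors {t, u, v, x, y}; (¬q ∨ ¬p) ∧ (q → p) there: t:F, u:T, v:F, x:F, y:F. ✗
y: successors {s, t, u, v, x, y}; (¬q ∨ ¬p) ∧ (q → p) there: s:F, t:F, u:T, v:F, x:F, y:F. ✗
Satisfying worlds: ∅.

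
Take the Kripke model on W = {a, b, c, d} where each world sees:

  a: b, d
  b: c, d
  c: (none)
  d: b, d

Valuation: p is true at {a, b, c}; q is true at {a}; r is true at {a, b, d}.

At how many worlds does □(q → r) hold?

a: successors {b, d}; q → r there: b:T, d:T. ✓
b: successors {c, d}; q → r there: c:T, d:T. ✓
c: no successors, so □(q → r) holds vacuously. ✓
d: successors {b, d}; q → r there: b:T, d:T. ✓
Satisfying worlds: {a, b, c, d}.

4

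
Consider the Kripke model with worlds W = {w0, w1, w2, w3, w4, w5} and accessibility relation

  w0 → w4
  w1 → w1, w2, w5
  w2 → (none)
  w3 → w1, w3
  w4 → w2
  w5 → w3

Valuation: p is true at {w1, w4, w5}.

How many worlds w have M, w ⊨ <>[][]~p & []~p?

1

w0: <>[][]~p is T, []~p is F. ✗
w1: <>[][]~p is T, []~p is F. ✗
w2: <>[][]~p is F, []~p is T. ✗
w3: <>[][]~p is F, []~p is F. ✗
w4: <>[][]~p is T, []~p is T. ✓
w5: <>[][]~p is F, []~p is T. ✗
Satisfying worlds: {w4}.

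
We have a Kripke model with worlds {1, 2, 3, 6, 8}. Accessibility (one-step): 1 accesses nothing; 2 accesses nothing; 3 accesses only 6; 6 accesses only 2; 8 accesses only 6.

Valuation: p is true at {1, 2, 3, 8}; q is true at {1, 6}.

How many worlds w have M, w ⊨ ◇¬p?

2

1: no successors, so ◇¬p fails. ✗
2: no successors, so ◇¬p fails. ✗
3: successors {6}; ¬p there: 6:T. ✓
6: successors {2}; ¬p there: 2:F. ✗
8: successors {6}; ¬p there: 6:T. ✓
Satisfying worlds: {3, 8}.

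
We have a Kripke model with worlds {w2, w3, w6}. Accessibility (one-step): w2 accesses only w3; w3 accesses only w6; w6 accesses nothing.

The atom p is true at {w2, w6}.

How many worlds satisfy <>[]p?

2

w2: successors {w3}; []p there: w3:T. ✓
w3: successors {w6}; []p there: w6:T. ✓
w6: no successors, so <>[]p fails. ✗
Satisfying worlds: {w2, w3}.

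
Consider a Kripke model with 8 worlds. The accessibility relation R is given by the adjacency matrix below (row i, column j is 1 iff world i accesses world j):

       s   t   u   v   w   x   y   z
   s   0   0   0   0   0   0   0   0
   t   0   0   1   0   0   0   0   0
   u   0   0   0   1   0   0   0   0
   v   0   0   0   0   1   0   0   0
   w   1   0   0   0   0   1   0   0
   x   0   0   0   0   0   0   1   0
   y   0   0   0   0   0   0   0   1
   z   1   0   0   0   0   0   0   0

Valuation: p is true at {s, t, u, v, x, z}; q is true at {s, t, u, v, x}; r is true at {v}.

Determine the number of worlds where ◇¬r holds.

6

s: no successors, so ◇¬r fails. ✗
t: successors {u}; ¬r there: u:T. ✓
u: successors {v}; ¬r there: v:F. ✗
v: successors {w}; ¬r there: w:T. ✓
w: successors {s, x}; ¬r there: s:T, x:T. ✓
x: successors {y}; ¬r there: y:T. ✓
y: successors {z}; ¬r there: z:T. ✓
z: successors {s}; ¬r there: s:T. ✓
Satisfying worlds: {t, v, w, x, y, z}.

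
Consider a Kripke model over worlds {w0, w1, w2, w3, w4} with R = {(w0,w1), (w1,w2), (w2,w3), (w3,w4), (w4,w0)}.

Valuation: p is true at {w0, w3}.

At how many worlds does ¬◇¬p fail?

w0: ◇¬p is T. ✗
w1: ◇¬p is T. ✗
w2: ◇¬p is F. ✓
w3: ◇¬p is T. ✗
w4: ◇¬p is F. ✓
Satisfying worlds: {w2, w4}.
So ¬◇¬p fails at the other 3 worlds.

3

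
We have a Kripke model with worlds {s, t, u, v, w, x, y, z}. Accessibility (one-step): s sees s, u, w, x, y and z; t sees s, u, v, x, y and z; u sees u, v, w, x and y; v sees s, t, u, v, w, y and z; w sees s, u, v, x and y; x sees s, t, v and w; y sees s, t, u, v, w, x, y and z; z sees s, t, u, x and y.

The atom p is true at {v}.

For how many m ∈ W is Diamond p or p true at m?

6

s: Diamond p is F, p is F. ✗
t: Diamond p is T, p is F. ✓
u: Diamond p is T, p is F. ✓
v: Diamond p is T, p is T. ✓
w: Diamond p is T, p is F. ✓
x: Diamond p is T, p is F. ✓
y: Diamond p is T, p is F. ✓
z: Diamond p is F, p is F. ✗
Satisfying worlds: {t, u, v, w, x, y}.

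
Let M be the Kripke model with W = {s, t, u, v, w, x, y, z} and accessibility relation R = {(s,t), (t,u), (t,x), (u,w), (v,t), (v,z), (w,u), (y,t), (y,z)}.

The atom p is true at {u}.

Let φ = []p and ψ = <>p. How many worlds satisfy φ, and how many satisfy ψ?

For []p:
s: successors {t}; p there: t:F. ✗
t: successors {u, x}; p there: u:T, x:F. ✗
u: successors {w}; p there: w:F. ✗
v: successors {t, z}; p there: t:F, z:F. ✗
w: successors {u}; p there: u:T. ✓
x: no successors, so []p holds vacuously. ✓
y: successors {t, z}; p there: t:F, z:F. ✗
z: no successors, so []p holds vacuously. ✓
— 3 worlds.
For <>p:
s: successors {t}; p there: t:F. ✗
t: successors {u, x}; p there: u:T, x:F. ✓
u: successors {w}; p there: w:F. ✗
v: successors {t, z}; p there: t:F, z:F. ✗
w: successors {u}; p there: u:T. ✓
x: no successors, so <>p fails. ✗
y: successors {t, z}; p there: t:F, z:F. ✗
z: no successors, so <>p fails. ✗
— 2 worlds.

3 and 2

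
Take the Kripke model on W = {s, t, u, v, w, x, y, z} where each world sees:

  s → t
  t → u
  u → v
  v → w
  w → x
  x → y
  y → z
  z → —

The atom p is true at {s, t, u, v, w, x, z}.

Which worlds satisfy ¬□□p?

{w}

s: □□p is T. ✗
t: □□p is T. ✗
u: □□p is T. ✗
v: □□p is T. ✗
w: □□p is F. ✓
x: □□p is T. ✗
y: □□p is T. ✗
z: □□p is T. ✗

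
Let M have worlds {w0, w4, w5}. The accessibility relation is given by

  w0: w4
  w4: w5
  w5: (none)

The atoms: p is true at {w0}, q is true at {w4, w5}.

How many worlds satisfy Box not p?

w0: successors {w4}; not p there: w4:T. ✓
w4: successors {w5}; not p there: w5:T. ✓
w5: no successors, so Box not p holds vacuously. ✓
Satisfying worlds: {w0, w4, w5}.

3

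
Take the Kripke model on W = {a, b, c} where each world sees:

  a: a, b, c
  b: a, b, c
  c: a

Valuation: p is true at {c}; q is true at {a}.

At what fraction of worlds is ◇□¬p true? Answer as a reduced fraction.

2/3

a: successors {a, b, c}; □¬p there: a:F, b:F, c:T. ✓
b: successors {a, b, c}; □¬p there: a:F, b:F, c:T. ✓
c: successors {a}; □¬p there: a:F. ✗
That's 2 of 3 worlds, so 2/3.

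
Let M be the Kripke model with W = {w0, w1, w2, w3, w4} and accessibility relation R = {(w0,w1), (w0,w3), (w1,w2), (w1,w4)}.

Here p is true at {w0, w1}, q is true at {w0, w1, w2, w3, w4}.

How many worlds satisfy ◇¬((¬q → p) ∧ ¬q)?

w0: successors {w1, w3}; ¬((¬q → p) ∧ ¬q) there: w1:T, w3:T. ✓
w1: successors {w2, w4}; ¬((¬q → p) ∧ ¬q) there: w2:T, w4:T. ✓
w2: no successors, so ◇¬((¬q → p) ∧ ¬q) fails. ✗
w3: no successors, so ◇¬((¬q → p) ∧ ¬q) fails. ✗
w4: no successors, so ◇¬((¬q → p) ∧ ¬q) fails. ✗
Satisfying worlds: {w0, w1}.

2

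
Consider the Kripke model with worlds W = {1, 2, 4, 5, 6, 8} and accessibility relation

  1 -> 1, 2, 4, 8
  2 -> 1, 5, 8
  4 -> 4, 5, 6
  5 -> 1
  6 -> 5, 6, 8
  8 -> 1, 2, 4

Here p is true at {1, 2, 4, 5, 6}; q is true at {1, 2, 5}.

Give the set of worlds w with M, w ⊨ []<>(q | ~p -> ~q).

1: successors {1, 2, 4, 8}; <>(q | ~p -> ~q) there: 1:T, 2:T, 4:T, 8:T. ✓
2: successors {1, 5, 8}; <>(q | ~p -> ~q) there: 1:T, 5:F, 8:T. ✗
4: successors {4, 5, 6}; <>(q | ~p -> ~q) there: 4:T, 5:F, 6:T. ✗
5: successors {1}; <>(q | ~p -> ~q) there: 1:T. ✓
6: successors {5, 6, 8}; <>(q | ~p -> ~q) there: 5:F, 6:T, 8:T. ✗
8: successors {1, 2, 4}; <>(q | ~p -> ~q) there: 1:T, 2:T, 4:T. ✓

{1, 5, 8}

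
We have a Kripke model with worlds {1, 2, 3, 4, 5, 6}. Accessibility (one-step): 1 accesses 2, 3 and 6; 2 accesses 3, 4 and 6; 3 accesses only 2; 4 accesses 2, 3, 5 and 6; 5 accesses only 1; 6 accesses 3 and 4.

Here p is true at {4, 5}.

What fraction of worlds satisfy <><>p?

5/6

1: successors {2, 3, 6}; <>p there: 2:T, 3:F, 6:T. ✓
2: successors {3, 4, 6}; <>p there: 3:F, 4:T, 6:T. ✓
3: successors {2}; <>p there: 2:T. ✓
4: successors {2, 3, 5, 6}; <>p there: 2:T, 3:F, 5:F, 6:T. ✓
5: successors {1}; <>p there: 1:F. ✗
6: successors {3, 4}; <>p there: 3:F, 4:T. ✓
That's 5 of 6 worlds, so 5/6.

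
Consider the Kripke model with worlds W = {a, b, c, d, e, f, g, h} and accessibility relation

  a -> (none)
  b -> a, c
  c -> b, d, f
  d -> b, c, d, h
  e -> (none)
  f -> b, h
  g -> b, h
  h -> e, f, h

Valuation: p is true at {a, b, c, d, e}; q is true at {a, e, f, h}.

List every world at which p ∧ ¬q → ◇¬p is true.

{a, c, d, e, f, g, h}

a: p ∧ ¬q is F, ◇¬p is F. ✓
b: p ∧ ¬q is T, ◇¬p is F. ✗
c: p ∧ ¬q is T, ◇¬p is T. ✓
d: p ∧ ¬q is T, ◇¬p is T. ✓
e: p ∧ ¬q is F, ◇¬p is F. ✓
f: p ∧ ¬q is F, ◇¬p is T. ✓
g: p ∧ ¬q is F, ◇¬p is T. ✓
h: p ∧ ¬q is F, ◇¬p is T. ✓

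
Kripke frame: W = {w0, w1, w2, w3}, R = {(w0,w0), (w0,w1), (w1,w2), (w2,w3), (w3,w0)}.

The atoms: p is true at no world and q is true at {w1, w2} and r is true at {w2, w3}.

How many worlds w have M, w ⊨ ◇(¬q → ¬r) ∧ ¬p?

w0: ◇(¬q → ¬r) is T, ¬p is T. ✓
w1: ◇(¬q → ¬r) is T, ¬p is T. ✓
w2: ◇(¬q → ¬r) is F, ¬p is T. ✗
w3: ◇(¬q → ¬r) is T, ¬p is T. ✓
Satisfying worlds: {w0, w1, w3}.

3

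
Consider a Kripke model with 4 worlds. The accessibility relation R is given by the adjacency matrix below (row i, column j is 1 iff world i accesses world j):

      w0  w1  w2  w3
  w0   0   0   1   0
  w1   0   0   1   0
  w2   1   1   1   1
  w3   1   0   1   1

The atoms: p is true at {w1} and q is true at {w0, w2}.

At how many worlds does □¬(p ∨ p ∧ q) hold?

3

w0: successors {w2}; ¬(p ∨ p ∧ q) there: w2:T. ✓
w1: successors {w2}; ¬(p ∨ p ∧ q) there: w2:T. ✓
w2: successors {w0, w1, w2, w3}; ¬(p ∨ p ∧ q) there: w0:T, w1:F, w2:T, w3:T. ✗
w3: successors {w0, w2, w3}; ¬(p ∨ p ∧ q) there: w0:T, w2:T, w3:T. ✓
Satisfying worlds: {w0, w1, w3}.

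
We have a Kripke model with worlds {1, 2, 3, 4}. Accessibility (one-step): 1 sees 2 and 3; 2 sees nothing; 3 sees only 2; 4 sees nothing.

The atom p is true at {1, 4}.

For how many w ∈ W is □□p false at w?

1: successors {2, 3}; □p there: 2:T, 3:F. ✗
2: no successors, so □□p holds vacuously. ✓
3: successors {2}; □p there: 2:T. ✓
4: no successors, so □□p holds vacuously. ✓
Satisfying worlds: {2, 3, 4}.
So □□p fails at the other 1 world.

1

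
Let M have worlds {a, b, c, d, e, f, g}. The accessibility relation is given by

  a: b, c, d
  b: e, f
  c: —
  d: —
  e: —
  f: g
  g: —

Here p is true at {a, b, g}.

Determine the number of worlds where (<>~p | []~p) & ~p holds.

a: <>~p | []~p is T, ~p is F. ✗
b: <>~p | []~p is T, ~p is F. ✗
c: <>~p | []~p is T, ~p is T. ✓
d: <>~p | []~p is T, ~p is T. ✓
e: <>~p | []~p is T, ~p is T. ✓
f: <>~p | []~p is F, ~p is T. ✗
g: <>~p | []~p is T, ~p is F. ✗
Satisfying worlds: {c, d, e}.

3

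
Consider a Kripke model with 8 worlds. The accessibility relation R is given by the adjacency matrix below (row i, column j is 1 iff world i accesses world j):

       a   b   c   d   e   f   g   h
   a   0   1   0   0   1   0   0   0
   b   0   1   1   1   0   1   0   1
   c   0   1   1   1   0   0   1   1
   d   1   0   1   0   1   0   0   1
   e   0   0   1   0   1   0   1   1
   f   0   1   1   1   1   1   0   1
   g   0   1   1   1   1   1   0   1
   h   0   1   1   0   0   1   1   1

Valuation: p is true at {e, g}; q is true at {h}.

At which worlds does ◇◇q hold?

a: successors {b, e}; ◇q there: b:T, e:T. ✓
b: successors {b, c, d, f, h}; ◇q there: b:T, c:T, d:T, f:T, h:T. ✓
c: successors {b, c, d, g, h}; ◇q there: b:T, c:T, d:T, g:T, h:T. ✓
d: successors {a, c, e, h}; ◇q there: a:F, c:T, e:T, h:T. ✓
e: successors {c, e, g, h}; ◇q there: c:T, e:T, g:T, h:T. ✓
f: successors {b, c, d, e, f, h}; ◇q there: b:T, c:T, d:T, e:T, f:T, h:T. ✓
g: successors {b, c, d, e, f, h}; ◇q there: b:T, c:T, d:T, e:T, f:T, h:T. ✓
h: successors {b, c, f, g, h}; ◇q there: b:T, c:T, f:T, g:T, h:T. ✓

{a, b, c, d, e, f, g, h}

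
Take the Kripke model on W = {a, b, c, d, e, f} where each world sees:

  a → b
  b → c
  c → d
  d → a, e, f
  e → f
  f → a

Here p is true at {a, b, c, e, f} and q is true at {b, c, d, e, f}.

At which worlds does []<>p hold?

{a, c, d, e, f}

a: successors {b}; <>p there: b:T. ✓
b: successors {c}; <>p there: c:F. ✗
c: successors {d}; <>p there: d:T. ✓
d: successors {a, e, f}; <>p there: a:T, e:T, f:T. ✓
e: successors {f}; <>p there: f:T. ✓
f: successors {a}; <>p there: a:T. ✓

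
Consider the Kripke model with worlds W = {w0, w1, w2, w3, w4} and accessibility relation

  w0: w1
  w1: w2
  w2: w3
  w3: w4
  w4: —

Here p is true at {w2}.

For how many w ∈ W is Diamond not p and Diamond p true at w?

w0: Diamond not p is T, Diamond p is F. ✗
w1: Diamond not p is F, Diamond p is T. ✗
w2: Diamond not p is T, Diamond p is F. ✗
w3: Diamond not p is T, Diamond p is F. ✗
w4: Diamond not p is F, Diamond p is F. ✗
Satisfying worlds: ∅.

0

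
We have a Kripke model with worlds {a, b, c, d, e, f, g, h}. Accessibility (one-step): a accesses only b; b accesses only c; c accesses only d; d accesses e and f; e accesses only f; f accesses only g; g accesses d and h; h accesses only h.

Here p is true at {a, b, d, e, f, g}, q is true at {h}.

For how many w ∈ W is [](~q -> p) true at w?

7

a: successors {b}; ~q -> p there: b:T. ✓
b: successors {c}; ~q -> p there: c:F. ✗
c: successors {d}; ~q -> p there: d:T. ✓
d: successors {e, f}; ~q -> p there: e:T, f:T. ✓
e: successors {f}; ~q -> p there: f:T. ✓
f: successors {g}; ~q -> p there: g:T. ✓
g: successors {d, h}; ~q -> p there: d:T, h:T. ✓
h: successors {h}; ~q -> p there: h:T. ✓
Satisfying worlds: {a, c, d, e, f, g, h}.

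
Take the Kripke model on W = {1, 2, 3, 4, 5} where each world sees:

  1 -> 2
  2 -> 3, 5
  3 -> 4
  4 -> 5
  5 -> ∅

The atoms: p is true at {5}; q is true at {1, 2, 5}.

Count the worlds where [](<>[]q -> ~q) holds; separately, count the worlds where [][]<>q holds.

For [](<>[]q -> ~q):
1: successors {2}; <>[]q -> ~q there: 2:F. ✗
2: successors {3, 5}; <>[]q -> ~q there: 3:T, 5:T. ✓
3: successors {4}; <>[]q -> ~q there: 4:T. ✓
4: successors {5}; <>[]q -> ~q there: 5:T. ✓
5: no successors, so [](<>[]q -> ~q) holds vacuously. ✓
— 4 worlds.
For [][]<>q:
1: successors {2}; []<>q there: 2:F. ✗
2: successors {3, 5}; []<>q there: 3:T, 5:T. ✓
3: successors {4}; []<>q there: 4:F. ✗
4: successors {5}; []<>q there: 5:T. ✓
5: no successors, so [][]<>q holds vacuously. ✓
— 3 worlds.

4 and 3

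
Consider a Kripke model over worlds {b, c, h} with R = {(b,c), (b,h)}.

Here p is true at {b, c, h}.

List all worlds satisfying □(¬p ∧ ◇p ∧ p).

b: successors {c, h}; ¬p ∧ ◇p ∧ p there: c:F, h:F. ✗
c: no successors, so □(¬p ∧ ◇p ∧ p) holds vacuously. ✓
h: no successors, so □(¬p ∧ ◇p ∧ p) holds vacuously. ✓

{c, h}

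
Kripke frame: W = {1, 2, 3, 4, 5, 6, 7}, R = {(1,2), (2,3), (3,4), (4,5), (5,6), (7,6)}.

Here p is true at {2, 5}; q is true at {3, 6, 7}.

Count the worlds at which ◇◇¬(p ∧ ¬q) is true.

1: successors {2}; ◇¬(p ∧ ¬q) there: 2:T. ✓
2: successors {3}; ◇¬(p ∧ ¬q) there: 3:T. ✓
3: successors {4}; ◇¬(p ∧ ¬q) there: 4:F. ✗
4: successors {5}; ◇¬(p ∧ ¬q) there: 5:T. ✓
5: successors {6}; ◇¬(p ∧ ¬q) there: 6:F. ✗
6: no successors, so ◇◇¬(p ∧ ¬q) fails. ✗
7: successors {6}; ◇¬(p ∧ ¬q) there: 6:F. ✗
Satisfying worlds: {1, 2, 4}.

3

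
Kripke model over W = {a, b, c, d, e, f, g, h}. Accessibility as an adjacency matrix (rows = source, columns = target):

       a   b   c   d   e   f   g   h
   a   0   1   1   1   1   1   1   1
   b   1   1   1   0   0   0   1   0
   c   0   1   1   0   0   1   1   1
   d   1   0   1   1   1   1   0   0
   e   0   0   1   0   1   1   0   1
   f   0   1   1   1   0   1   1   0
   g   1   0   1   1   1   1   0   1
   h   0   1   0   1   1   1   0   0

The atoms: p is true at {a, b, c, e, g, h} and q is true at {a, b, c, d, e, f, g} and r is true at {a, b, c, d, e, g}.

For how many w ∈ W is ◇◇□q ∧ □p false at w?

7

a: ◇◇□q is T, □p is F. ✗
b: ◇◇□q is T, □p is T. ✓
c: ◇◇□q is T, □p is F. ✗
d: ◇◇□q is T, □p is F. ✗
e: ◇◇□q is T, □p is F. ✗
f: ◇◇□q is T, □p is F. ✗
g: ◇◇□q is T, □p is F. ✗
h: ◇◇□q is T, □p is F. ✗
Satisfying worlds: {b}.
So ◇◇□q ∧ □p fails at the other 7 worlds.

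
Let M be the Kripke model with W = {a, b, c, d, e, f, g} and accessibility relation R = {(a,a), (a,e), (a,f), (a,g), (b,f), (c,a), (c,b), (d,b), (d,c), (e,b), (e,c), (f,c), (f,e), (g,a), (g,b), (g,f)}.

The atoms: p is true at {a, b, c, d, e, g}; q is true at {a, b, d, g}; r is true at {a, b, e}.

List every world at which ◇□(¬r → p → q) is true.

a: successors {a, e, f, g}; □(¬r → p → q) there: a:T, e:F, f:F, g:T. ✓
b: successors {f}; □(¬r → p → q) there: f:F. ✗
c: successors {a, b}; □(¬r → p → q) there: a:T, b:T. ✓
d: successors {b, c}; □(¬r → p → q) there: b:T, c:T. ✓
e: successors {b, c}; □(¬r → p → q) there: b:T, c:T. ✓
f: successors {c, e}; □(¬r → p → q) there: c:T, e:F. ✓
g: successors {a, b, f}; □(¬r → p → q) there: a:T, b:T, f:F. ✓

{a, c, d, e, f, g}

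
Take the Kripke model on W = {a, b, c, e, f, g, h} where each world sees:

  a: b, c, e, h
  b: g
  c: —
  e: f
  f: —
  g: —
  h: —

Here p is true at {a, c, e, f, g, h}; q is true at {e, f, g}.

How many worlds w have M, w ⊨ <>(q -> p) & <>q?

3

a: <>(q -> p) is T, <>q is T. ✓
b: <>(q -> p) is T, <>q is T. ✓
c: <>(q -> p) is F, <>q is F. ✗
e: <>(q -> p) is T, <>q is T. ✓
f: <>(q -> p) is F, <>q is F. ✗
g: <>(q -> p) is F, <>q is F. ✗
h: <>(q -> p) is F, <>q is F. ✗
Satisfying worlds: {a, b, e}.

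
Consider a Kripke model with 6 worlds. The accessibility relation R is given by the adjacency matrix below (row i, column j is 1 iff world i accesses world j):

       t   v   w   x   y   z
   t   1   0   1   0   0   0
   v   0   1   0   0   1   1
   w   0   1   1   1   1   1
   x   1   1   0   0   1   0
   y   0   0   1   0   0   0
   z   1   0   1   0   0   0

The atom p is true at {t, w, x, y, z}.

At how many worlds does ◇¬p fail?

t: successors {t, w}; ¬p there: t:F, w:F. ✗
v: successors {v, y, z}; ¬p there: v:T, y:F, z:F. ✓
w: successors {v, w, x, y, z}; ¬p there: v:T, w:F, x:F, y:F, z:F. ✓
x: successors {t, v, y}; ¬p there: t:F, v:T, y:F. ✓
y: successors {w}; ¬p there: w:F. ✗
z: successors {t, w}; ¬p there: t:F, w:F. ✗
Satisfying worlds: {v, w, x}.
So ◇¬p fails at the other 3 worlds.

3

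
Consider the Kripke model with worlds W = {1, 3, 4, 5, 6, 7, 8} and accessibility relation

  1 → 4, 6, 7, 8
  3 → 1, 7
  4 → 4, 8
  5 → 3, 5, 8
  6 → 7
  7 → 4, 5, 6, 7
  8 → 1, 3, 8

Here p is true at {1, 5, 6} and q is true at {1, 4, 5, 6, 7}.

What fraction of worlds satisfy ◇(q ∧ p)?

5/7

1: successors {4, 6, 7, 8}; q ∧ p there: 4:F, 6:T, 7:F, 8:F. ✓
3: successors {1, 7}; q ∧ p there: 1:T, 7:F. ✓
4: successors {4, 8}; q ∧ p there: 4:F, 8:F. ✗
5: successors {3, 5, 8}; q ∧ p there: 3:F, 5:T, 8:F. ✓
6: successors {7}; q ∧ p there: 7:F. ✗
7: successors {4, 5, 6, 7}; q ∧ p there: 4:F, 5:T, 6:T, 7:F. ✓
8: successors {1, 3, 8}; q ∧ p there: 1:T, 3:F, 8:F. ✓
That's 5 of 7 worlds, so 5/7.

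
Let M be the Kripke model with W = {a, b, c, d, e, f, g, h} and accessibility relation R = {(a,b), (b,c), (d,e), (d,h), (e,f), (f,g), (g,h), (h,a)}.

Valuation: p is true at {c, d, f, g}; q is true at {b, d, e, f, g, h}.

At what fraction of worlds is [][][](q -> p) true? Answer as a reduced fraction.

5/8

a: successors {b}; [][](q -> p) there: b:T. ✓
b: successors {c}; [][](q -> p) there: c:T. ✓
c: no successors, so [][][](q -> p) holds vacuously. ✓
d: successors {e, h}; [][](q -> p) there: e:T, h:F. ✗
e: successors {f}; [][](q -> p) there: f:F. ✗
f: successors {g}; [][](q -> p) there: g:T. ✓
g: successors {h}; [][](q -> p) there: h:F. ✗
h: successors {a}; [][](q -> p) there: a:T. ✓
That's 5 of 8 worlds, so 5/8.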